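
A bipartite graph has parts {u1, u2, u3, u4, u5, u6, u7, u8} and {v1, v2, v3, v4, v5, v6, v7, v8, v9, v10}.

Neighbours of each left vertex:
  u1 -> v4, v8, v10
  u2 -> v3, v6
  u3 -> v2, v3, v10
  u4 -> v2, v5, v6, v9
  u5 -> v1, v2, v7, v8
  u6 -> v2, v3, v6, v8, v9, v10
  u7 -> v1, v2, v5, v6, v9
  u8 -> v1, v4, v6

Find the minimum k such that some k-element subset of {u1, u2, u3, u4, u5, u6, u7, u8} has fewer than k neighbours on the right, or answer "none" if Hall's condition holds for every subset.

none

A matching saturating every left vertex exists, for instance u1→v4, u2→v3, u3→v2, u4→v9, u5→v7, u6→v10, u7→v1, u8→v6.
By Hall's marriage theorem, this means |N(S)| ≥ |S| for every subset S, so no violating subset exists.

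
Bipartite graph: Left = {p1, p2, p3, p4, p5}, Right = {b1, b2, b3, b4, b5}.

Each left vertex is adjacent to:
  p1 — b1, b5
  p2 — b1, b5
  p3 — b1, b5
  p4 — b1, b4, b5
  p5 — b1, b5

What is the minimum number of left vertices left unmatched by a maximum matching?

2

For example, pair p1–b1, p2–b5, p4–b4.
The set {p1, p2, p3, p5} has only 2 neighbours ({b1, b5}), so by Hall's theorem at most 3 of the 5 left vertices can be matched.
That matches 3 of the 5, leaving 2 unmatched; no matching can do better.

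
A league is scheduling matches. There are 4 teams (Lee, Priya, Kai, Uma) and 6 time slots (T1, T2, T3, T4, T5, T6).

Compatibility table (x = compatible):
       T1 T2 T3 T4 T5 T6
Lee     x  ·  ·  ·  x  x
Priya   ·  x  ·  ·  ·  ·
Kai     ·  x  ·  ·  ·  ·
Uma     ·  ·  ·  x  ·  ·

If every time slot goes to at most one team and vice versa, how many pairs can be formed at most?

3

For example, pair Lee-T5, Priya-T2, Uma-T4.
The set {Priya, Kai} has only 1 neighbour ({T2}), so by Hall's theorem at most 3 of the 4 teams can be matched.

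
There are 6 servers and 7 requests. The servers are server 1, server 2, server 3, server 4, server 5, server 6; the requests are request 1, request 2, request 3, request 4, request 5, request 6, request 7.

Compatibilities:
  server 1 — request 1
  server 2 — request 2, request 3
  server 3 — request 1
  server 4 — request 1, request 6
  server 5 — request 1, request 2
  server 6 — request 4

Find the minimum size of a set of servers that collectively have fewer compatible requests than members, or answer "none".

Take S = {server 1, server 3}. Its neighbourhood is {request 1}, so |N(S)| = 1 < |S| = 2.
No single vertex violates Hall's condition since each has at least one neighbour, so 2 is the minimum.

2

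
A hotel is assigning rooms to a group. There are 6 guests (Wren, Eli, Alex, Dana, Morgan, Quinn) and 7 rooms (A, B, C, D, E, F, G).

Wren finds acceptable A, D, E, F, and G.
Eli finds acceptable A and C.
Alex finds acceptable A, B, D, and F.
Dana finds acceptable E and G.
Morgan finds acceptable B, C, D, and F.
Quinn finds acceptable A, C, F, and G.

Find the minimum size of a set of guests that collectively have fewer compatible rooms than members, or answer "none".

A matching saturating every guest exists, for instance Wren→G, Eli→A, Alex→B, Dana→E, Morgan→C, Quinn→F.
By Hall's marriage theorem, this means |N(S)| ≥ |S| for every subset S, so no violating subset exists.

none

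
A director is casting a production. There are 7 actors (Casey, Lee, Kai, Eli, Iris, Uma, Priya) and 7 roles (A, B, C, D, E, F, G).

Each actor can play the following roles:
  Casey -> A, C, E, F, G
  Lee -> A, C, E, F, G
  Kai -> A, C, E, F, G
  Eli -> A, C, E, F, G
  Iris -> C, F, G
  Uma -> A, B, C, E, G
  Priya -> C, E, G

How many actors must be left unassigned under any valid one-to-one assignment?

1

For example, pair Casey-G, Lee-C, Kai-E, Eli-A, Iris-F, Uma-B.
The set {Casey, Lee, Kai, Eli, Iris, Priya} has only 5 neighbours ({A, C, E, F, G}), so by Hall's theorem at most 6 of the 7 actors can be matched.
That matches 6 of the 7, leaving 1 unmatched; no matching can do better.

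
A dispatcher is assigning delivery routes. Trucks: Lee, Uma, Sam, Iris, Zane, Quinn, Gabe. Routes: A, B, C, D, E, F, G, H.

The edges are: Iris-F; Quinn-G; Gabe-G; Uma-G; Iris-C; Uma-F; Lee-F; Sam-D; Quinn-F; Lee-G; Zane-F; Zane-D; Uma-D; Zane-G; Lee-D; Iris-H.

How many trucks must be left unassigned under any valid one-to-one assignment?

For example, pair Lee–F, Uma–G, Sam–D, Iris–C.
The set {Lee, Uma, Sam, Zane, Quinn, Gabe} has only 3 neighbours ({D, F, G}), so by Hall's theorem at most 4 of the 7 trucks can be matched.
That matches 4 of the 7, leaving 3 unmatched; no matching can do better.

3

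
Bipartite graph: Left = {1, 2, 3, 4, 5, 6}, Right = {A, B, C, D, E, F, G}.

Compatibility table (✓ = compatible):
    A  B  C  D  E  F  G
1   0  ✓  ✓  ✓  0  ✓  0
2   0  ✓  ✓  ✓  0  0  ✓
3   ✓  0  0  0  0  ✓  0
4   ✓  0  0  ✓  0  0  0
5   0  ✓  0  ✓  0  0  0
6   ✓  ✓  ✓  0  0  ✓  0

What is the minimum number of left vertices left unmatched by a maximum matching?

A valid assignment of size 6: 1→C, 2→G, 3→F, 4→A, 5→D, 6→B.
All 6 left vertices are matched, so no larger matching exists.
That matches 6 of the 6, leaving 0 unmatched; no matching can do better.

0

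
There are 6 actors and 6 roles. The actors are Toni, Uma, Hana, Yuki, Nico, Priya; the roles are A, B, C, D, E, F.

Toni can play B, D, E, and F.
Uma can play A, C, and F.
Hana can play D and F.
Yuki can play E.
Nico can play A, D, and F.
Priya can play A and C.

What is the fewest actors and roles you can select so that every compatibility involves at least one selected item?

6

A maximum matching has 6 edges (e.g. Toni–B, Uma–F, Hana–D, Yuki–E, Nico–A, Priya–C).
By König's theorem the minimum vertex cover has the same size. One such cover is {Toni, Uma, Hana, Yuki, Nico, Priya}.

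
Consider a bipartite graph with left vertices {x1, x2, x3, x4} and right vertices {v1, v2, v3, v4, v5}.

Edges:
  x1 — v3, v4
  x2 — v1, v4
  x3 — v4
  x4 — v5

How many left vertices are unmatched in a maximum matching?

One maximum matching: x1–v3, x2–v1, x3–v4, x4–v5.
All 4 left vertices are matched, so no larger matching exists.
That matches 4 of the 4, leaving 0 unmatched; no matching can do better.

0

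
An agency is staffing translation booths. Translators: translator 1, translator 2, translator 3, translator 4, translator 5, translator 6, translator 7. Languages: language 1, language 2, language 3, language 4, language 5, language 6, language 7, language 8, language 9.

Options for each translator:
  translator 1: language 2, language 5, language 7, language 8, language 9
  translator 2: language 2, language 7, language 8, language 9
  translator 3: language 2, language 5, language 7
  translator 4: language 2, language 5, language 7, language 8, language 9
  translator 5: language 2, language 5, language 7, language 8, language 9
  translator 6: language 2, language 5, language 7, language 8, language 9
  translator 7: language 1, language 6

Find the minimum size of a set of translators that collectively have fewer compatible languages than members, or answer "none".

Take S = {translator 1, translator 2, translator 3, translator 4, translator 5, translator 6}. Its neighbourhood is {language 2, language 5, language 7, language 8, language 9}, so |N(S)| = 5 < |S| = 6.
Every subset of size less than 6 has at least as many neighbours as members, so 6 is the minimum.

6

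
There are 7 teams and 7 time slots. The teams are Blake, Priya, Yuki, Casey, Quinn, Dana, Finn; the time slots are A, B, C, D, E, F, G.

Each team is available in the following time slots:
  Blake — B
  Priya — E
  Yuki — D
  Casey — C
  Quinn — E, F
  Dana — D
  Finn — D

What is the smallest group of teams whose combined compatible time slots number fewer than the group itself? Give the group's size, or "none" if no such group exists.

2

Take S = {Yuki, Dana}. Its neighbourhood is {D}, so |N(S)| = 1 < |S| = 2.
No single vertex violates Hall's condition since each has at least one neighbour, so 2 is the minimum.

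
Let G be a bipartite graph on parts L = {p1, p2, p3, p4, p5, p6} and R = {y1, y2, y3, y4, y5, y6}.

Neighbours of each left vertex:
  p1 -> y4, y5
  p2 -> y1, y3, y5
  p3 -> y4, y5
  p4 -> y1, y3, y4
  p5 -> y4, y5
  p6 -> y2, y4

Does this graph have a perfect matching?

The set {p1, p3, p5} has only 2 neighbours ({y4, y5}), so by Hall's theorem at most 5 of the 6 left vertices can be matched.
Hence no matching covers every left vertex.

No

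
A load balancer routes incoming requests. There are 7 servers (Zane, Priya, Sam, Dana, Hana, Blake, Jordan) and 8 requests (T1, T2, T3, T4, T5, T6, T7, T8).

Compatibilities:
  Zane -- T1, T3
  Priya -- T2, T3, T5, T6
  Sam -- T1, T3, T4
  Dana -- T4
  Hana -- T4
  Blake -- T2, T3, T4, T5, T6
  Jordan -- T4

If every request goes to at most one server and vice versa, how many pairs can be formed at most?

5

For example, pair Zane→T3, Priya→T6, Sam→T1, Dana→T4, Blake→T5.
The set {Dana, Hana, Jordan} has only 1 neighbour ({T4}), so by Hall's theorem at most 5 of the 7 servers can be matched.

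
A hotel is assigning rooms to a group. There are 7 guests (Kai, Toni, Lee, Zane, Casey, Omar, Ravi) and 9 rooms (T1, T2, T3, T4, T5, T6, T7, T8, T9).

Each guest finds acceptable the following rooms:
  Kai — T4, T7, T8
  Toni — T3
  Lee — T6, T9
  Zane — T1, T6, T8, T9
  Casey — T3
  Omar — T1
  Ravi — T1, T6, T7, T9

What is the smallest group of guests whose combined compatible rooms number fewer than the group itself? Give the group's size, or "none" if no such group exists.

Take S = {Toni, Casey}. Its neighbourhood is {T3}, so |N(S)| = 1 < |S| = 2.
No single vertex violates Hall's condition since each has at least one neighbour, so 2 is the minimum.

2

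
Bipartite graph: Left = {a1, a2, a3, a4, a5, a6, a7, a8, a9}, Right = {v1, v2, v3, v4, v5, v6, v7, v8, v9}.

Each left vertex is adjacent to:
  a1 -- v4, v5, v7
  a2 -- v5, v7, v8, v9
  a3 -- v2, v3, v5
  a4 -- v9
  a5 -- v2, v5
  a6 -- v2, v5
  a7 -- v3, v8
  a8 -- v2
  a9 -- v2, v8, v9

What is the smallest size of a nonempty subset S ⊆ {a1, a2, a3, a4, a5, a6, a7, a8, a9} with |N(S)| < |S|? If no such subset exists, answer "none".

3

Take S = {a5, a6, a8}. Its neighbourhood is {v2, v5}, so |N(S)| = 2 < |S| = 3.
Every subset of size less than 3 has at least as many neighbours as members, so 3 is the minimum.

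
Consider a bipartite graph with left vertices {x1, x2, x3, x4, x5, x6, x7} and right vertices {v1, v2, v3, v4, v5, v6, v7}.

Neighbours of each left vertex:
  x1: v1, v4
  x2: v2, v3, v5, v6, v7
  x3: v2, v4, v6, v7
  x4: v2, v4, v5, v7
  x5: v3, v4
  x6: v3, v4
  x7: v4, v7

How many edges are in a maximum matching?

For example, pair x1-v1, x2-v5, x3-v6, x4-v2, x5-v3, x6-v4, x7-v7.
This saturates every left vertex, so 7 is the maximum.

7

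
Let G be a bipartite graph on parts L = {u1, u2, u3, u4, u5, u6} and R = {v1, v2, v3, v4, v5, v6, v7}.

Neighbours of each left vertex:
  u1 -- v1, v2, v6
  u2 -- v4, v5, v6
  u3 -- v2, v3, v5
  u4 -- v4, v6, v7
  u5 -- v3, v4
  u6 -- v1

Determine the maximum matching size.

A valid assignment of size 6: u1→v2, u2→v6, u3→v3, u4→v7, u5→v4, u6→v1.
All 6 left vertices are matched, so no larger matching exists.

6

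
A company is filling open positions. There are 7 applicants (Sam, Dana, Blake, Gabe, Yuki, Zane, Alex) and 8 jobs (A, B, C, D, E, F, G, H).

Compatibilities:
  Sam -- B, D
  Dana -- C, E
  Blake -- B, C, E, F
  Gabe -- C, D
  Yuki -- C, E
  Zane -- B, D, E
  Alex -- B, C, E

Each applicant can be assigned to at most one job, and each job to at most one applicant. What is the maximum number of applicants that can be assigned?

A valid assignment of size 5: Sam-B, Dana-C, Blake-F, Gabe-D, Yuki-E.
The set {Sam, Dana, Gabe, Yuki, Zane, Alex} has only 4 neighbours ({B, C, D, E}), so by Hall's theorem at most 5 of the 7 applicants can be matched.

5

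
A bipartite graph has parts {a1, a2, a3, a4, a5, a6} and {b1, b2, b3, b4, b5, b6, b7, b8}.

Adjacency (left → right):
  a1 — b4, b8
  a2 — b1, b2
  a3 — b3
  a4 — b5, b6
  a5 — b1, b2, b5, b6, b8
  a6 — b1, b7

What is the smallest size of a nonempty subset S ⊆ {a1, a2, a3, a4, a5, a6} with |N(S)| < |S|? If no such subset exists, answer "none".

none

A matching saturating every left vertex exists, for instance a1→b8, a2→b2, a3→b3, a4→b5, a5→b1, a6→b7.
By Hall's marriage theorem, this means |N(S)| ≥ |S| for every subset S, so no violating subset exists.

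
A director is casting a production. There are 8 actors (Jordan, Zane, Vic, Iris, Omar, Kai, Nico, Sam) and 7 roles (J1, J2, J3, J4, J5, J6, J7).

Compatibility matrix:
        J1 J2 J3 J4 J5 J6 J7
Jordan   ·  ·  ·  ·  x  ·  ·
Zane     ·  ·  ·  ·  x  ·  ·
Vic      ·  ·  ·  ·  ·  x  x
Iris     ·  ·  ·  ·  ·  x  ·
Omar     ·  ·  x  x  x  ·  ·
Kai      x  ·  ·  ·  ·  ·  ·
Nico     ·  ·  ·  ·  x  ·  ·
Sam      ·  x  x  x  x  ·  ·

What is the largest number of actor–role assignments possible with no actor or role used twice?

6

For example, pair Jordan-J5, Vic-J7, Iris-J6, Omar-J4, Kai-J1, Sam-J3.
The set {Jordan, Zane, Nico} has only 1 neighbour ({J5}), so by Hall's theorem at most 6 of the 8 actors can be matched.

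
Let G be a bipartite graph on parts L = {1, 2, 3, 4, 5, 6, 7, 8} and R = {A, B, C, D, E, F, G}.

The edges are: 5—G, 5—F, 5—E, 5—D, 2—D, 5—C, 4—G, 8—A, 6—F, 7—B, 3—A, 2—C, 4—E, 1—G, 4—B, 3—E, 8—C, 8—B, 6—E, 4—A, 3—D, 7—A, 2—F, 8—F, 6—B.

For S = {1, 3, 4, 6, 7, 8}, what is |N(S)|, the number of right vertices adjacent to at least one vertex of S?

7

The union of neighbours of {1, 3, 4, 6, 7, 8} is {A, B, C, D, E, F, G}, which has 7 elements.
Since |N(S)| = 7 ≥ |S| = 6, Hall's condition holds for this subset.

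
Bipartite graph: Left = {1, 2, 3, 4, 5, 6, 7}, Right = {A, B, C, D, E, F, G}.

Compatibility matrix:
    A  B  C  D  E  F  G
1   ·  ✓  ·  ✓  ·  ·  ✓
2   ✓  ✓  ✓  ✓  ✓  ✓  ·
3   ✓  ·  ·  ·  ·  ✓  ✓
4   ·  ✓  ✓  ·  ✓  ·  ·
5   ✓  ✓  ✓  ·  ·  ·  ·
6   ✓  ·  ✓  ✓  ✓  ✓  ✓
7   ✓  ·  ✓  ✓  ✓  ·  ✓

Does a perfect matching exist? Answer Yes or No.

Yes

A valid assignment of size 7: 1–D, 2–E, 3–F, 4–B, 5–C, 6–A, 7–G.
All 7 left vertices are covered.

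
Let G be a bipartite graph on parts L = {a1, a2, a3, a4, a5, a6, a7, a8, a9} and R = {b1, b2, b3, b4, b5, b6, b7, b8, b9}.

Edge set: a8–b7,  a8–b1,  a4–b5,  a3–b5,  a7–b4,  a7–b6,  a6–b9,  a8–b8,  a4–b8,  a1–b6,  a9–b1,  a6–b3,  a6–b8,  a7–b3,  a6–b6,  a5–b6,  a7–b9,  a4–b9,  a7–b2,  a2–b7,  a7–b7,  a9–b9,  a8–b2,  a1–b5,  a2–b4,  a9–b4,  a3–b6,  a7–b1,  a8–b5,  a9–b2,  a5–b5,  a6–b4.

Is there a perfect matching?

The set {a1, a3, a5} has only 2 neighbours ({b5, b6}), so by Hall's theorem at most 8 of the 9 left vertices can be matched.
Hence no matching covers every left vertex.

No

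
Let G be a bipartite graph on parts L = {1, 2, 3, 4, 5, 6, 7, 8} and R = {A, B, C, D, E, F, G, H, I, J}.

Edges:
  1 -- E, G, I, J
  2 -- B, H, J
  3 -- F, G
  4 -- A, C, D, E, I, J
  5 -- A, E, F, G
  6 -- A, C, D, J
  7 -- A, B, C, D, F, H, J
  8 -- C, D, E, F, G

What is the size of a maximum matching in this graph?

8

For example, pair 1→J, 2→B, 3→F, 4→D, 5→E, 6→C, 7→A, 8→G.
This saturates every left vertex, so 8 is the maximum.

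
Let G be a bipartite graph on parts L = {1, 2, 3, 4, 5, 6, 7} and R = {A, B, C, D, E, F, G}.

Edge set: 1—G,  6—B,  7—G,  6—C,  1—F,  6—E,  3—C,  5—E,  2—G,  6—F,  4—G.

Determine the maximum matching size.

A valid assignment of size 5: 1-F, 2-G, 3-C, 5-E, 6-B.
The set {2, 4, 7} has only 1 neighbour ({G}), so by Hall's theorem at most 5 of the 7 left vertices can be matched.

5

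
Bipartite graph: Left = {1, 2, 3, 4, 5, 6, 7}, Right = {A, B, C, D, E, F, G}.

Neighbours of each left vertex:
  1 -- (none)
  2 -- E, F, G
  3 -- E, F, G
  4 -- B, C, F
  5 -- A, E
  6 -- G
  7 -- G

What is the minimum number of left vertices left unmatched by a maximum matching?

2

For example, pair 2→F, 3→E, 4→B, 5→A, 6→G.
The set {1, 6, 7} has only 1 neighbour ({G}), so by Hall's theorem at most 5 of the 7 left vertices can be matched.
That matches 5 of the 7, leaving 2 unmatched; no matching can do better.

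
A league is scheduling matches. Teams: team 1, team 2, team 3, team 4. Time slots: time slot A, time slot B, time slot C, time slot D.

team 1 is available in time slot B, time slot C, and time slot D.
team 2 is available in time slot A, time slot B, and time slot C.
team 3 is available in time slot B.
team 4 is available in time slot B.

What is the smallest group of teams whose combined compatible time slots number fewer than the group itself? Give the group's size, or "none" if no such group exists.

Take S = {team 3, team 4}. Its neighbourhood is {time slot B}, so |N(S)| = 1 < |S| = 2.
No single vertex violates Hall's condition since each has at least one neighbour, so 2 is the minimum.

2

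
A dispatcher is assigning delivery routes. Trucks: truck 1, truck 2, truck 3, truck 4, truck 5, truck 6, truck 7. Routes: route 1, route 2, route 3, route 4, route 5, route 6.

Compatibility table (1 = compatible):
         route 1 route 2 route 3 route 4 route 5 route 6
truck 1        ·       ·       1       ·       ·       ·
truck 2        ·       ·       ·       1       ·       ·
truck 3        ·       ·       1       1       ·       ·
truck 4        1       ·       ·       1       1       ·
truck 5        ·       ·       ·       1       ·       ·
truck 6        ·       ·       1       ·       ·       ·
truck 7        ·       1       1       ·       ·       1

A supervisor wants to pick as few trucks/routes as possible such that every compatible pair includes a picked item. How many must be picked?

4

{truck 4, truck 7, route 3, route 4} is a vertex cover of size 4: every edge has an endpoint in this set.
No smaller cover exists because truck 1–route 3, truck 2–route 4, truck 4–route 1, truck 7–route 2 is a matching of size 4, and a cover must include an endpoint of each of these disjoint edges (König's theorem).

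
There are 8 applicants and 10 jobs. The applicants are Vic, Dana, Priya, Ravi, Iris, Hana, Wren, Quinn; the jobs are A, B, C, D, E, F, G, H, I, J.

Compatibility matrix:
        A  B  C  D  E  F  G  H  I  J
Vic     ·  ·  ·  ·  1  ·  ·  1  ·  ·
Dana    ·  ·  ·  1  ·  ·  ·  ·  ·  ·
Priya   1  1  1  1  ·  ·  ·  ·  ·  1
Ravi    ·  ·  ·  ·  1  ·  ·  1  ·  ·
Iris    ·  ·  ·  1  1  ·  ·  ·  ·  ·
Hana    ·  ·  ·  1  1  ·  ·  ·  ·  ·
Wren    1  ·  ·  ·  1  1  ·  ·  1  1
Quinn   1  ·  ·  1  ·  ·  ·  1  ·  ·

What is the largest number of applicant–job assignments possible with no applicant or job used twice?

A valid assignment of size 6: Vic→H, Dana→D, Priya→J, Ravi→E, Wren→F, Quinn→A.
The set {Vic, Dana, Ravi, Iris, Hana} has only 3 neighbours ({D, E, H}), so by Hall's theorem at most 6 of the 8 applicants can be matched.

6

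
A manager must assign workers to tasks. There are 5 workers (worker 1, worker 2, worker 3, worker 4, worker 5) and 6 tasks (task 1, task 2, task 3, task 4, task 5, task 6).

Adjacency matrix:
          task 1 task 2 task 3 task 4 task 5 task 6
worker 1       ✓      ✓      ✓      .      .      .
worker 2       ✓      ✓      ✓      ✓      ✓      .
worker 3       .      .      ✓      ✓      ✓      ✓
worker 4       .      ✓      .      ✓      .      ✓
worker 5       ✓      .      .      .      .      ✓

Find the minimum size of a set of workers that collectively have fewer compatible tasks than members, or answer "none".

A matching saturating every worker exists, for instance worker 1→task 2, worker 2→task 4, worker 3→task 5, worker 4→task 6, worker 5→task 1.
By Hall's marriage theorem, this means |N(S)| ≥ |S| for every subset S, so no violating subset exists.

none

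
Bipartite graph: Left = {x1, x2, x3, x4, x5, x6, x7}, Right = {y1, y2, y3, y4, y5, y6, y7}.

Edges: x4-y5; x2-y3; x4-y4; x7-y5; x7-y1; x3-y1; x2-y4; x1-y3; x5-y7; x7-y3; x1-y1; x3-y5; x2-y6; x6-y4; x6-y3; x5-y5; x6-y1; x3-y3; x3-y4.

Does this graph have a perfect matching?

The set {x1, x3, x4, x6, x7} has only 4 neighbours ({y1, y3, y4, y5}), so by Hall's theorem at most 6 of the 7 left vertices can be matched.
Hence no matching covers every left vertex.

No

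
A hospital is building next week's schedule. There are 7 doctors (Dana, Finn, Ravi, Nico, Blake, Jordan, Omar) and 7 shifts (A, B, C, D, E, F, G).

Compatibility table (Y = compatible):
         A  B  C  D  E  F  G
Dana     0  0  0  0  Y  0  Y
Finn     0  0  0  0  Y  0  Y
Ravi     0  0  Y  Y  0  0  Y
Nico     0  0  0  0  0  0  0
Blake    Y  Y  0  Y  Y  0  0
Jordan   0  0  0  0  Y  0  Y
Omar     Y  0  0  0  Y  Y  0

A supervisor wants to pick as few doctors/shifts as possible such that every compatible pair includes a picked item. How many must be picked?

5

A maximum matching has 5 edges (e.g. Dana–G, Finn–E, Ravi–C, Blake–B, Omar–F).
By König's theorem the minimum vertex cover has the same size. One such cover is {Ravi, Blake, Omar, E, G}.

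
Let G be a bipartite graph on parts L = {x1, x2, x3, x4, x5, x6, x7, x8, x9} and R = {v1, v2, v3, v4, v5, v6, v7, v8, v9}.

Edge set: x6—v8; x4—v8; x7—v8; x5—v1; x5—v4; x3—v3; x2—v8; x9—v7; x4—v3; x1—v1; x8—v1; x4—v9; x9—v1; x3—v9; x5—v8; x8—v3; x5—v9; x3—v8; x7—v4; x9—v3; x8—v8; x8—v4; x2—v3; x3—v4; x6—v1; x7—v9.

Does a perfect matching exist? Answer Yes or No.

No

The set {x1, x2, x3, x4, x5, x6, x7, x8} has only 5 neighbours ({v1, v3, v4, v8, v9}), so by Hall's theorem at most 6 of the 9 left vertices can be matched.
Hence no matching covers every left vertex.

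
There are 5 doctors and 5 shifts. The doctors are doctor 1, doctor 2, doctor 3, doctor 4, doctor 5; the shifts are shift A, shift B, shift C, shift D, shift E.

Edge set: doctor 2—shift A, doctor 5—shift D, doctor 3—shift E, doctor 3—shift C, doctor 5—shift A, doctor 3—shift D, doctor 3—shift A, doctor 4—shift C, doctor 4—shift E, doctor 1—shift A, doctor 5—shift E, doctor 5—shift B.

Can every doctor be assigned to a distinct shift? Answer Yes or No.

No

The set {doctor 1, doctor 2} has only 1 neighbour ({shift A}), so by Hall's theorem at most 4 of the 5 doctors can be matched.
Hence no matching covers every doctor.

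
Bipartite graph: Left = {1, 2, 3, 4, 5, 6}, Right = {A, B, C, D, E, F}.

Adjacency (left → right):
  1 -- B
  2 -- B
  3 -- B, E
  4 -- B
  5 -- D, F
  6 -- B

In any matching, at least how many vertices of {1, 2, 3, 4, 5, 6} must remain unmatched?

A valid assignment of size 3: 1–B, 3–E, 5–F.
The set {1, 2, 4, 6} has only 1 neighbour ({B}), so by Hall's theorem at most 3 of the 6 left vertices can be matched.
That matches 3 of the 6, leaving 3 unmatched; no matching can do better.

3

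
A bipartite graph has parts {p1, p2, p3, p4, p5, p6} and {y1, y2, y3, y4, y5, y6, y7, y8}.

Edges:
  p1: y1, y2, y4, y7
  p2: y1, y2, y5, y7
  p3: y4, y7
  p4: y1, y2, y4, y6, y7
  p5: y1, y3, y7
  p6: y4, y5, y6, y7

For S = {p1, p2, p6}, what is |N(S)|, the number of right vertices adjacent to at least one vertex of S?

6

The union of neighbours of {p1, p2, p6} is {y1, y2, y4, y5, y6, y7}, which has 6 elements.
Since |N(S)| = 6 ≥ |S| = 3, Hall's condition holds for this subset.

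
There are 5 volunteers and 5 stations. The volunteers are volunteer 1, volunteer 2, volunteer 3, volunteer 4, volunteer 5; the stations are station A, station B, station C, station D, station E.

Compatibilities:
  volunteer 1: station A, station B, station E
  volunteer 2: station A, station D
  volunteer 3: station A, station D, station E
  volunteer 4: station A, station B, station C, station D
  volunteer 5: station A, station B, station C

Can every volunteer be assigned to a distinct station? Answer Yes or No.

One maximum matching: volunteer 1–station B, volunteer 2–station D, volunteer 3–station E, volunteer 4–station C, volunteer 5–station A.
Every volunteer is matched, so this is a perfect matching.

Yes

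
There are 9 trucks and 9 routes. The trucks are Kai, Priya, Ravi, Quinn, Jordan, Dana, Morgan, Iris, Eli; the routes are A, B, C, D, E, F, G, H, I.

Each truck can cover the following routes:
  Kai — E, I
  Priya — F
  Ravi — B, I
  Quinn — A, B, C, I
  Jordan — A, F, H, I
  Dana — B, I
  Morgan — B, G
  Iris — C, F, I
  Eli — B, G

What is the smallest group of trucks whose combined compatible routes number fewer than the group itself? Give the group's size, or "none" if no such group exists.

Take S = {Ravi, Dana, Morgan, Eli}. Its neighbourhood is {B, G, I}, so |N(S)| = 3 < |S| = 4.
Every subset of size less than 4 has at least as many neighbours as members, so 4 is the minimum.

4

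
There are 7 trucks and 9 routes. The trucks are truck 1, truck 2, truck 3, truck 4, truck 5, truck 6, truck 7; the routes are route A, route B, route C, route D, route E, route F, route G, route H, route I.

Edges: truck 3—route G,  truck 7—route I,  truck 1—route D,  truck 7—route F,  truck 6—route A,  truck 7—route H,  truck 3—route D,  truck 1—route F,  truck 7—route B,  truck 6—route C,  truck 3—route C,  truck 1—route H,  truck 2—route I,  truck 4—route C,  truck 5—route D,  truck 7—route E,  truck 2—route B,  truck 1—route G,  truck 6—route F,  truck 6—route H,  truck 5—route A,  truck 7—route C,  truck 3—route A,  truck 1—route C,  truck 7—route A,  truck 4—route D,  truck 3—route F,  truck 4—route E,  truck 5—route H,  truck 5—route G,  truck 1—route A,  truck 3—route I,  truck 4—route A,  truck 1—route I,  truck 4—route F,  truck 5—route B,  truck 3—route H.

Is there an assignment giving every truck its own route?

Yes

A valid assignment of size 7: truck 1-route I, truck 2-route B, truck 3-route G, truck 4-route D, truck 5-route H, truck 6-route F, truck 7-route E.
Every truck is matched, so this matching saturates all of them.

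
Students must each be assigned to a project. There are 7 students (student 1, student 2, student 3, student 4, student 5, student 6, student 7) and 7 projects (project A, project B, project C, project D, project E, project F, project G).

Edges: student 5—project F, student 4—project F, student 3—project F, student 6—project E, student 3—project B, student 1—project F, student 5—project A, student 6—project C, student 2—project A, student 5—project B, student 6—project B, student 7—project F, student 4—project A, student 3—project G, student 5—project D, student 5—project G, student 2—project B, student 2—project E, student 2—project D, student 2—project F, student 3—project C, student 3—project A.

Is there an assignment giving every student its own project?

No

The set {student 1, student 7} has only 1 neighbour ({project F}), so by Hall's theorem at most 6 of the 7 students can be matched.
Hence no matching covers every student.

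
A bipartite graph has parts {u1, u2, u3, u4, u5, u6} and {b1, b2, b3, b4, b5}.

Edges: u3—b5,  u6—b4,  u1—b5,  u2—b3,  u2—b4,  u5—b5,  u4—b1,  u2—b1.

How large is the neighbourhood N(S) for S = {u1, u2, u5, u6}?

4

The union of neighbours of {u1, u2, u5, u6} is {b1, b3, b4, b5}, which has 4 elements.
Since |N(S)| = 4 ≥ |S| = 4, Hall's condition holds for this subset.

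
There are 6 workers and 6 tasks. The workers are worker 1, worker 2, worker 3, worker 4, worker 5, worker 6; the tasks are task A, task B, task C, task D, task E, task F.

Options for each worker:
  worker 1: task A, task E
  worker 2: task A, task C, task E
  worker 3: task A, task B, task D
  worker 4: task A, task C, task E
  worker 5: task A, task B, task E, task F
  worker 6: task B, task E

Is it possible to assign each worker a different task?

Yes

One maximum matching: worker 1→task A, worker 2→task C, worker 3→task D, worker 4→task E, worker 5→task F, worker 6→task B.
Every worker is matched, so this is a perfect matching.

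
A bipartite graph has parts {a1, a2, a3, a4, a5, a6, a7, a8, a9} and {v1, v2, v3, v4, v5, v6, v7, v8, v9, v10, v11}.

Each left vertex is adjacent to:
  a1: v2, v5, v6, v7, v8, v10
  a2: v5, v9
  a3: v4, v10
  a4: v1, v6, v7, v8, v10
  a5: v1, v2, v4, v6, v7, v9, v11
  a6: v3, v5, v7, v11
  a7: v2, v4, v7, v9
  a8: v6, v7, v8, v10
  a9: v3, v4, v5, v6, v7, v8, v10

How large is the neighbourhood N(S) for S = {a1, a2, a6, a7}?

10

The union of neighbours of {a1, a2, a6, a7} is {v2, v3, v4, v5, v6, v7, v8, v9, v10, v11}, which has 10 elements.
Since |N(S)| = 10 ≥ |S| = 4, Hall's condition holds for this subset.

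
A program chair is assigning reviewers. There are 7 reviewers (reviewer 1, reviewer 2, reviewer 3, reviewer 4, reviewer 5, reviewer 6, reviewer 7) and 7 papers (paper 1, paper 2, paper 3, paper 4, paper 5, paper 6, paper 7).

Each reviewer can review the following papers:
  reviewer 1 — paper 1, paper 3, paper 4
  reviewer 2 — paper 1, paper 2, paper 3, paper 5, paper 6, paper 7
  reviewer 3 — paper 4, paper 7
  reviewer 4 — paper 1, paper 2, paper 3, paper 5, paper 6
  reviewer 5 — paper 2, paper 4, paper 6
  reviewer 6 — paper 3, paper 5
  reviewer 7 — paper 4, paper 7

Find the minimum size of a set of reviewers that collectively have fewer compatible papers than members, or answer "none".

A matching saturating every reviewer exists, for instance reviewer 1→paper 1, reviewer 2→paper 2, reviewer 3→paper 4, reviewer 4→paper 5, reviewer 5→paper 6, reviewer 6→paper 3, reviewer 7→paper 7.
By Hall's marriage theorem, this means |N(S)| ≥ |S| for every subset S, so no violating subset exists.

none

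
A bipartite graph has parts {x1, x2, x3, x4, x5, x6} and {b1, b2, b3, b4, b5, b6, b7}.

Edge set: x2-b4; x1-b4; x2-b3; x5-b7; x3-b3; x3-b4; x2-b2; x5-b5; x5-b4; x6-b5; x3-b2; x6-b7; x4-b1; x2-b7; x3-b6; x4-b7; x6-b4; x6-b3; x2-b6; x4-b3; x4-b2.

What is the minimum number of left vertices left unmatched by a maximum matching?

One maximum matching: x1–b4, x2–b6, x3–b2, x4–b7, x5–b5, x6–b3.
All 6 left vertices are matched, so no larger matching exists.
That matches 6 of the 6, leaving 0 unmatched; no matching can do better.

0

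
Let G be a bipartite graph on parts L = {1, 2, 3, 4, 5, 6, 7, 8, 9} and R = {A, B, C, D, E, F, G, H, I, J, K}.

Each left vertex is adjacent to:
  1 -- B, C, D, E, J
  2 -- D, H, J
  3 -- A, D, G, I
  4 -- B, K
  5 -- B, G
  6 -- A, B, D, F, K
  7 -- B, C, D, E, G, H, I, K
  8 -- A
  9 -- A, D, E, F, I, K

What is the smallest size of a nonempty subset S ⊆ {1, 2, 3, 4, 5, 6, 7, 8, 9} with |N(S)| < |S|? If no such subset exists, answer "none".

none

A matching saturating every left vertex exists, for instance 1→J, 2→D, 3→I, 4→B, 5→G, 6→F, 7→E, 8→A, 9→K.
By Hall's marriage theorem, this means |N(S)| ≥ |S| for every subset S, so no violating subset exists.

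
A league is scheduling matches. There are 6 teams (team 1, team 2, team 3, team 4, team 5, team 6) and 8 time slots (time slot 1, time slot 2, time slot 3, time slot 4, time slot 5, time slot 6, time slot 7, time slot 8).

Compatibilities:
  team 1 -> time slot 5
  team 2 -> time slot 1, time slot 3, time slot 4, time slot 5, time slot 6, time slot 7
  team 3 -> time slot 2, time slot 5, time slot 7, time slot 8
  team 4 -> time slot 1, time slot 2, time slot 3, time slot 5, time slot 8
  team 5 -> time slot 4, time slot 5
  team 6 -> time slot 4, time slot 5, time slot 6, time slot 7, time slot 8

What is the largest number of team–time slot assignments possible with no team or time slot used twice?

6

A valid assignment of size 6: team 1–time slot 5, team 2–time slot 7, team 3–time slot 2, team 4–time slot 3, team 5–time slot 4, team 6–time slot 8.
All 6 teams are matched, so no larger matching exists.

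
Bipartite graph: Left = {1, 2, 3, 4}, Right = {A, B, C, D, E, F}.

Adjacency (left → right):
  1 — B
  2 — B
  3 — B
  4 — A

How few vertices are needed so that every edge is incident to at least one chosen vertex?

2

A maximum matching has 2 edges (e.g. 1–B, 4–A).
By König's theorem the minimum vertex cover has the same size. One such cover is {4, B}.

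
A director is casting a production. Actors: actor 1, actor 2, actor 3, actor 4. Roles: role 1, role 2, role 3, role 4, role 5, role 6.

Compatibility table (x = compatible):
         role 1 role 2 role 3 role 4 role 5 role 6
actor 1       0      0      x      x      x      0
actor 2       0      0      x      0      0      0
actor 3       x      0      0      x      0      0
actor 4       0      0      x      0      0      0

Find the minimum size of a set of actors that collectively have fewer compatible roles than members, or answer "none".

Take S = {actor 2, actor 4}. Its neighbourhood is {role 3}, so |N(S)| = 1 < |S| = 2.
No single vertex violates Hall's condition since each has at least one neighbour, so 2 is the minimum.

2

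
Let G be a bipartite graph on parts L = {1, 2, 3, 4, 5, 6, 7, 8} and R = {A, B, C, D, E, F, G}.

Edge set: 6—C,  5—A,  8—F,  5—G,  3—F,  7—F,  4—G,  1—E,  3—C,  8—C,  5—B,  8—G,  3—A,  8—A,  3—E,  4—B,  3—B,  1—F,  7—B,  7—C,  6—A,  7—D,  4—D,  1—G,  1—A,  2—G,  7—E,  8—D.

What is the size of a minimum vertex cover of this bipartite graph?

A maximum matching has 7 edges (e.g. 1–F, 2–G, 3–A, 4–D, 5–B, 6–C, 7–E).
By König's theorem the minimum vertex cover has the same size. One such cover is {A, B, C, D, E, F, G}.

7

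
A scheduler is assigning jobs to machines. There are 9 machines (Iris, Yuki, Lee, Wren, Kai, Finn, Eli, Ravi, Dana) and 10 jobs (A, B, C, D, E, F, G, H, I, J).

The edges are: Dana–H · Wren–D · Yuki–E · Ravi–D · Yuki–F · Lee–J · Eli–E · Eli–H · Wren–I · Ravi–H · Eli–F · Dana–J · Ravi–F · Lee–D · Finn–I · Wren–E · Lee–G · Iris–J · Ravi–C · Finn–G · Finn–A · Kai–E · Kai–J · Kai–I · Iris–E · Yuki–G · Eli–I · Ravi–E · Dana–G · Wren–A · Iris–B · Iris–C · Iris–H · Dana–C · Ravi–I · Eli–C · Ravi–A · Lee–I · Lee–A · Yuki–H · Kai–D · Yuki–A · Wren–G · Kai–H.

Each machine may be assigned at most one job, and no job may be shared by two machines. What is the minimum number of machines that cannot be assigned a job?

One maximum matching: Iris-B, Yuki-G, Lee-D, Wren-A, Kai-E, Finn-I, Eli-F, Ravi-H, Dana-J.
This saturates every machine, so 9 is the maximum.
That matches 9 of the 9, leaving 0 unmatched; no matching can do better.

0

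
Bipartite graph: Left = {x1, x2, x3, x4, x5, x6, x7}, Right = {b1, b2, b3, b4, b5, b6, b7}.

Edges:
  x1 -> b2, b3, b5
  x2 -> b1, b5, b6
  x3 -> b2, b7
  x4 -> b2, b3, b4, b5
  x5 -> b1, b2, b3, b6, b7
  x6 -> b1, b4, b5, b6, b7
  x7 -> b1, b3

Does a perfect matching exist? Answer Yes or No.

One maximum matching: x1-b2, x2-b5, x3-b7, x4-b4, x5-b6, x6-b1, x7-b3.
Every left vertex is matched, so this is a perfect matching.

Yes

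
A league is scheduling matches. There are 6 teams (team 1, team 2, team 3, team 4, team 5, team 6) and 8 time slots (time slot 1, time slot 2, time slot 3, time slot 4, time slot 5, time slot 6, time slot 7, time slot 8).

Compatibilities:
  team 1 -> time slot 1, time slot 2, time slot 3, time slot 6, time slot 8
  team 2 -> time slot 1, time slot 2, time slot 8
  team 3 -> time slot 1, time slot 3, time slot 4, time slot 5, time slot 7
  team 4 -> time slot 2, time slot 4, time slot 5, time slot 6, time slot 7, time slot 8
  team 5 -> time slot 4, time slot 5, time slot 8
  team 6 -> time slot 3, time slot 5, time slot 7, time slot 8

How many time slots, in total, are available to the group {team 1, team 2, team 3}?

The union of neighbours of {team 1, team 2, team 3} is {time slot 1, time slot 2, time slot 3, time slot 4, time slot 5, time slot 6, time slot 7, time slot 8}, which has 8 elements.
Since |N(S)| = 8 ≥ |S| = 3, Hall's condition holds for this subset.

8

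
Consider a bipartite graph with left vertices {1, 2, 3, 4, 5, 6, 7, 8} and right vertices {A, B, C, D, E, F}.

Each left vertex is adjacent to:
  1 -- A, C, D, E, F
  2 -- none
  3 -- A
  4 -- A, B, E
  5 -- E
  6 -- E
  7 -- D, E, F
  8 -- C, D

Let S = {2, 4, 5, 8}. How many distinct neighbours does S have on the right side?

5

The union of neighbours of {2, 4, 5, 8} is {A, B, C, D, E}, which has 5 elements.
Since |N(S)| = 5 ≥ |S| = 4, Hall's condition holds for this subset.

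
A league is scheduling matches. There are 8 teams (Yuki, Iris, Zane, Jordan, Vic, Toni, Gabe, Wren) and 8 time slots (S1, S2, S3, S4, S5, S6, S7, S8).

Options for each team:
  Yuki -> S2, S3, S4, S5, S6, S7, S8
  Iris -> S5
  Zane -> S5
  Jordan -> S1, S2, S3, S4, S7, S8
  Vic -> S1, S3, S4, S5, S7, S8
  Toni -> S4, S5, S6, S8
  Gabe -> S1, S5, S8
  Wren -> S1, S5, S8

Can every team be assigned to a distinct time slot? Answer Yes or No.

No

The set {Iris, Zane} has only 1 neighbour ({S5}), so by Hall's theorem at most 7 of the 8 teams can be matched.
Hence no matching covers every team.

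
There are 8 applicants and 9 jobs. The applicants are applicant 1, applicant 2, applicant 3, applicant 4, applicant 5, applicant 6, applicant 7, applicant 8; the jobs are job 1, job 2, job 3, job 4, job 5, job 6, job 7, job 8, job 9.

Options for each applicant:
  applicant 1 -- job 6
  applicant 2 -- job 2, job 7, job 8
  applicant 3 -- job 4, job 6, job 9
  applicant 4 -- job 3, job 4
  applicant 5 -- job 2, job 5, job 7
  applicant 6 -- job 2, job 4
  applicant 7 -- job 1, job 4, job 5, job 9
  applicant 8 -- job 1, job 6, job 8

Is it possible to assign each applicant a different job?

A valid assignment of size 8: applicant 1-job 6, applicant 2-job 8, applicant 3-job 4, applicant 4-job 3, applicant 5-job 5, applicant 6-job 2, applicant 7-job 9, applicant 8-job 1.
All 8 applicants are covered.

Yes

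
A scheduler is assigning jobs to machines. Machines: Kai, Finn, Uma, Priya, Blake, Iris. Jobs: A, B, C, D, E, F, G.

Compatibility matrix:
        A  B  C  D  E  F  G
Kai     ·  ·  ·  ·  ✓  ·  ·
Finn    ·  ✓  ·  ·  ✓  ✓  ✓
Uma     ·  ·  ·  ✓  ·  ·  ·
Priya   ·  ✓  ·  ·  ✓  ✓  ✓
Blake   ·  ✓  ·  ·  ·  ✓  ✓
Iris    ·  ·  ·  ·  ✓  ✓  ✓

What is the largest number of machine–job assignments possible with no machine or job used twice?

5

For example, pair Kai→E, Finn→F, Uma→D, Priya→G, Blake→B.
The set {Kai, Finn, Priya, Blake, Iris} has only 4 neighbours ({B, E, F, G}), so by Hall's theorem at most 5 of the 6 machines can be matched.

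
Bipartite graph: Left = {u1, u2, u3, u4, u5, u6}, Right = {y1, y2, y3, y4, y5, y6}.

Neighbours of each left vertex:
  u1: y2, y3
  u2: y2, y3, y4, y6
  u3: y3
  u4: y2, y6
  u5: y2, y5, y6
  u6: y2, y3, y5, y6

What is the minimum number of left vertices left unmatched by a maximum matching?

1

One maximum matching: u1→y2, u2→y4, u3→y3, u4→y6, u5→y5.
The set {u1, u3, u4, u5, u6} has only 4 neighbours ({y2, y3, y5, y6}), so by Hall's theorem at most 5 of the 6 left vertices can be matched.
That matches 5 of the 6, leaving 1 unmatched; no matching can do better.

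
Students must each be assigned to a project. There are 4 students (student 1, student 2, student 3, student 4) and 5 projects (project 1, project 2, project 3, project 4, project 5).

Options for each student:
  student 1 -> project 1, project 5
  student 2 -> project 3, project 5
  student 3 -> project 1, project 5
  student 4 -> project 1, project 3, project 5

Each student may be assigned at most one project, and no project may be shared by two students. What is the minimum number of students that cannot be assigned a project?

For example, pair student 1–project 5, student 2–project 3, student 3–project 1.
The set {student 1, student 2, student 3, student 4} has only 3 neighbours ({project 1, project 3, project 5}), so by Hall's theorem at most 3 of the 4 students can be matched.
That matches 3 of the 4, leaving 1 unmatched; no matching can do better.

1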